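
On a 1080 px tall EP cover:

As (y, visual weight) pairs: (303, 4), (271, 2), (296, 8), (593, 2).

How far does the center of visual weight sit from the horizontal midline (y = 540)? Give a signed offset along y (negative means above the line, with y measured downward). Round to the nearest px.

Weights sum to 4 + 2 + 8 + 2 = 16.
y: (4·303 + 2·271 + 8·296 + 2·593) / 16 = 5308 / 16 ≈ 331.75
Against y = 540, that's 331.75 − 540 = -208.25.

≈ -208 px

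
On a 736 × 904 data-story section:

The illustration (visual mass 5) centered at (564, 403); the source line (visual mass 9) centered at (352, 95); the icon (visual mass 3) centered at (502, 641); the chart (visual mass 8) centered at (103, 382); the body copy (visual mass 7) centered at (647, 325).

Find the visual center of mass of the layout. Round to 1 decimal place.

Σw = 5 + 9 + 3 + 8 + 7 = 32.
x-moment: 5·564 + 9·352 + 3·502 + 8·103 + 7·647 = 12847; centroid 12847/32 ≈ 401.47.
y-moment: 5·403 + 9·95 + 3·641 + 8·382 + 7·325 = 10124; centroid 10124/32 ≈ 316.38.

(401.5, 316.4)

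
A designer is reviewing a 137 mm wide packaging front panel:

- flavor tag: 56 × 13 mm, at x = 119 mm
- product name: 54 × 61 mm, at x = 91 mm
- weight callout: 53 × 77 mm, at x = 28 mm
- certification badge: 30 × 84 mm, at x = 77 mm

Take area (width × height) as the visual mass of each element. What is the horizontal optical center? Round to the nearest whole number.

Areas: flavor tag 56·13 = 728, product name 54·61 = 3294, weight callout 53·77 = 4081, certification badge 30·84 = 2520. Total weight = 10623.
x: (728·119 + 3294·91 + 4081·28 + 2520·77) / 10623 = 694694 / 10623 ≈ 65.40

x ≈ 65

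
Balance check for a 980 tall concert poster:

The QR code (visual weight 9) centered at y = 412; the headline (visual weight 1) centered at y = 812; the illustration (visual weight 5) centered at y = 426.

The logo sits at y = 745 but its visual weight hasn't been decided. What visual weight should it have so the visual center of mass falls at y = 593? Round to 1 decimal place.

Fixed elements: Σw = 9 + 1 + 5 = 15, Σw·y = 9·412 + 1·812 + 5·426 = 6650.
For the centroid to hit 593: (6650 + w·745) / (15 + w) = 593.
Solving: w = (593·15 − 6650) / (745 − 593) = 2245 / 152 ≈ 14.77.

w ≈ 14.8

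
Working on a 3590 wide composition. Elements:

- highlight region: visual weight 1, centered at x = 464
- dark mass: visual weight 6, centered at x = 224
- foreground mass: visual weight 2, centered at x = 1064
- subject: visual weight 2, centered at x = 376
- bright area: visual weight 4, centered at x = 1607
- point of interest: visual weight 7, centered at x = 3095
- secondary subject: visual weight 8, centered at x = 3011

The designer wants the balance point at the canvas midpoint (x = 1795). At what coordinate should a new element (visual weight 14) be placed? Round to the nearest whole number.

After adding the new element, total weight = 1 + 6 + 2 + 2 + 4 + 7 + 8 + 14 = 44.
Along x: (56869 + 14·x) / 44 = 1795 (existing moment 1·464 + 6·224 + 2·1064 + 2·376 + 4·1607 + 7·3095 + 8·3011 = 56869) ⇒ x = (78980 − 56869) / 14 ≈ 1579.36.

x ≈ 1579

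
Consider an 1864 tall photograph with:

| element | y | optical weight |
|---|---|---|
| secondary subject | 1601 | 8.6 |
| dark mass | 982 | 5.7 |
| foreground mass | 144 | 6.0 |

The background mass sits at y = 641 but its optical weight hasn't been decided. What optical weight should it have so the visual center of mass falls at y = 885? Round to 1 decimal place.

w ≈ 9.3

Existing Σw = 20.3 (8.6 + 5.7 + 6.0); existing moment 8.6·1601 + 5.7·982 + 6.0·144 = 20230.0.
Set Σw·y/Σw = 885: (20230.0 + 641w) = 885·(20.3 + w).
Solving: w = (885·20.3 − 20230.0) / (641 − 885) = -2264.5 / -244 ≈ 9.28.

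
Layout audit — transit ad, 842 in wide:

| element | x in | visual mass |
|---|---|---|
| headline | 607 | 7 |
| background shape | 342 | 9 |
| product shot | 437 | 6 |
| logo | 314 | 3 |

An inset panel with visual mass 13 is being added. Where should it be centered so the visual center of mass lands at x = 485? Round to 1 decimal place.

x ≈ 579.9

With the inset panel, Σw becomes 7 + 9 + 6 + 3 + 13 = 38.
x: target moment 38×485 = 18430; current 7·607 + 9·342 + 6·437 + 3·314 = 10891; the inset panel supplies 7539, so x = 7539/13 ≈ 579.92.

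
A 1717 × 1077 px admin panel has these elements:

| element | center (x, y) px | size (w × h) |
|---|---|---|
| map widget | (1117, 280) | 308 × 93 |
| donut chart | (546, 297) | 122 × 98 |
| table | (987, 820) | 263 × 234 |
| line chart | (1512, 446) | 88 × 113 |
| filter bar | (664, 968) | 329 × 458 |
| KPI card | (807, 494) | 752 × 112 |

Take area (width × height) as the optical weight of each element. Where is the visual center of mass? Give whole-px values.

(814, 732)

Areas → weights: map widget 308·93 = 28644, donut chart 122·98 = 11956, table 263·234 = 61542, line chart 88·113 = 9944, filter bar 329·458 = 150682, KPI card 752·112 = 84224; Σw = 346992.
Σw·x = 282322222; x̄ = 282322222/346992 ≈ 813.63.
Σw·y = 253937548; ȳ = 253937548/346992 ≈ 731.83.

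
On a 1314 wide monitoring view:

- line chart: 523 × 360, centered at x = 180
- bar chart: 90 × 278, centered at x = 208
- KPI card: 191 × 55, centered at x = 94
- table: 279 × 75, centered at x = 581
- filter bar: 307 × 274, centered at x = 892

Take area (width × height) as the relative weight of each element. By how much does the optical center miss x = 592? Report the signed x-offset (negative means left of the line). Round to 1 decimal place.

Taking area as weight: line chart 523·360 = 188280, bar chart 90·278 = 25020, KPI card 191·55 = 10505, table 279·75 = 20925, filter bar 307·274 = 84118. Sum 328848.
x-moment: 188280·180 + 25020·208 + 10505·94 + 20925·581 + 84118·892 = 127272711; centroid 127272711/328848 ≈ 387.03.
Offset from x = 592: 387.03 − 592 ≈ -204.97.

≈ -205.0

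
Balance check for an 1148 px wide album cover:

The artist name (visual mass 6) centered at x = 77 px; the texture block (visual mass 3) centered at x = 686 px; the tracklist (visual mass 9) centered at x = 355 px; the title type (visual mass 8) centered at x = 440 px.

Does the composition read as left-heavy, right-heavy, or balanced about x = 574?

Total weight = 6 + 3 + 9 + 8 = 26.
x-moment: 6·77 + 3·686 + 9·355 + 8·440 = 9235; centroid 9235/26 ≈ 355.19.
355.2 vs midline 574 → left-heavy.

left-heavy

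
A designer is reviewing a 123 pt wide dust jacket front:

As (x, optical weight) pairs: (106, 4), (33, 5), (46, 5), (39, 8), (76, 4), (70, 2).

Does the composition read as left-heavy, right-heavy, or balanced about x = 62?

left-heavy

Σw = 4 + 5 + 5 + 8 + 4 + 2 = 28.
Σw·x = 1575; x̄ = 1575/28 ≈ 56.25.
56.2 vs midline 62 → left-heavy.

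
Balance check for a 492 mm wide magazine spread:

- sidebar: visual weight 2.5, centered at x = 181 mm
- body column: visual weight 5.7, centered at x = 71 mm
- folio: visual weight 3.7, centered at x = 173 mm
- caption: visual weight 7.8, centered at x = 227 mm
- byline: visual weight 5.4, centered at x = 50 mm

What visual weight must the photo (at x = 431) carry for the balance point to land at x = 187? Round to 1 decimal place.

w ≈ 4.7

Fixed elements: Σw = 2.5 + 5.7 + 3.7 + 7.8 + 5.4 = 25.1, Σw·x = 2.5·181 + 5.7·71 + 3.7·173 + 7.8·227 + 5.4·50 = 3537.9.
For the centroid to hit 187: (3537.9 + w·431) / (25.1 + w) = 187.
So w = (187·25.1 − 3537.9)/(431 − 187) = 1155.8/244 ≈ 4.74.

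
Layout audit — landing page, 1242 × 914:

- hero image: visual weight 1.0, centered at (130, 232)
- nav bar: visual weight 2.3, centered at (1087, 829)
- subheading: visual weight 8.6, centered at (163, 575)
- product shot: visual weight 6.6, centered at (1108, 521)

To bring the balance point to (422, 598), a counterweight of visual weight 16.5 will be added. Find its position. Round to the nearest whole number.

With the counterweight, Σw becomes 1.0 + 2.3 + 8.6 + 6.6 + 16.5 = 35.0.
Along x: (11344.7 + 16.5·x) / 35.0 = 422 (existing moment 1.0·130 + 2.3·1087 + 8.6·163 + 6.6·1108 = 11344.7) ⇒ x = (14770.0 − 11344.7) / 16.5 ≈ 207.59.
Along y: (10522.3 + 16.5·y) / 35.0 = 598 (existing moment 1.0·232 + 2.3·829 + 8.6·575 + 6.6·521 = 10522.3) ⇒ y = (20930.0 − 10522.3) / 16.5 ≈ 630.77.

(208, 631)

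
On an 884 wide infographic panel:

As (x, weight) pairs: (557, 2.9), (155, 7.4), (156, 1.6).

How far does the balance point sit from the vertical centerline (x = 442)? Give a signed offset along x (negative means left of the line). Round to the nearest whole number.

Weights sum to 2.9 + 7.4 + 1.6 = 11.9.
x: (2.9·557 + 7.4·155 + 1.6·156) / 11.9 = 3011.9 / 11.9 ≈ 253.10
Offset from x = 442: 253.10 − 442 ≈ -188.90.

≈ -189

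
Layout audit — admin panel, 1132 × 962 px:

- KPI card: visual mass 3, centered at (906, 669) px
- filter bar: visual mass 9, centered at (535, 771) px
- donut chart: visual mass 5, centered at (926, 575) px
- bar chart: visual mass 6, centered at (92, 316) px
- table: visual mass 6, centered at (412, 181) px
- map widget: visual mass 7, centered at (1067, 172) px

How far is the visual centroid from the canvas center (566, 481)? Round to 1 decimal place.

≈ 73.0 px

Weights sum to 3 + 9 + 5 + 6 + 6 + 7 = 36.
x: moment 22656 / weight 36 ≈ 629.33
Σw·y = 16007; ȳ = 16007/36 ≈ 444.64.
Offset from (566, 481): Δx ≈ 63.33, Δy ≈ -36.36; distance = √(Δx² + Δy²) ≈ 73.03.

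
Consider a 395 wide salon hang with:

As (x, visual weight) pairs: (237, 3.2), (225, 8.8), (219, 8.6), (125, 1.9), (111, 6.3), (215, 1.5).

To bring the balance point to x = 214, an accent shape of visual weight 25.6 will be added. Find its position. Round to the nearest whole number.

x ≈ 238

After adding the accent shape, total weight = 3.2 + 8.8 + 8.6 + 1.9 + 6.3 + 1.5 + 25.6 = 55.9.
x: target moment 55.9×214 = 11962.6; current 3.2·237 + 8.8·225 + 8.6·219 + 1.9·125 + 6.3·111 + 1.5·215 = 5881.1; the accent shape supplies 6081.5, so x = 6081.5/25.6 ≈ 237.56.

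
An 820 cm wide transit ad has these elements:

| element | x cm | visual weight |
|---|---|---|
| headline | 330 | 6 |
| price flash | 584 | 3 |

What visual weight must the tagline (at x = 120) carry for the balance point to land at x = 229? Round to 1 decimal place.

w ≈ 15.3

Existing Σw = 9 (6 + 3); existing moment 6·330 + 3·584 = 3732.
Set Σw·x/Σw = 229: (3732 + 120w) = 229·(9 + w).
So w = (229·9 − 3732)/(120 − 229) = -1671/-109 ≈ 15.33.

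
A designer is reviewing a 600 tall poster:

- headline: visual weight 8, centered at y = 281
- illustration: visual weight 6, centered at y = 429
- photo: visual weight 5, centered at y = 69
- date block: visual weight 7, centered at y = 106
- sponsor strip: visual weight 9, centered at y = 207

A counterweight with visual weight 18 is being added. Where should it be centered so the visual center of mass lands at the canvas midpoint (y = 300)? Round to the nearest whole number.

y ≈ 452

New total weight: (8 + 6 + 5 + 7 + 9) + 18 = 53.
y: target moment 53×300 = 15900; current 8·281 + 6·429 + 5·69 + 7·106 + 9·207 = 7772; the counterweight supplies 8128, so y = 8128/18 ≈ 451.56.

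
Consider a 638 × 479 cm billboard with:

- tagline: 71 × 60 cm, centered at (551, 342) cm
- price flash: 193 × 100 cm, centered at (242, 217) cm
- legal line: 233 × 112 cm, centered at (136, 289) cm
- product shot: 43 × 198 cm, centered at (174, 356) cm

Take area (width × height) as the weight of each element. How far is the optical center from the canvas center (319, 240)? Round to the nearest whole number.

Taking area as weight: tagline 71·60 = 4260, price flash 193·100 = 19300, legal line 233·112 = 26096, product shot 43·198 = 8514. Sum 58170.
Σw·x = 4260·551 + 19300·242 + 26096·136 + 8514·174 = 12048352, so x̄ = 12048352/58170 ≈ 207.12.
Σw·y = 4260·342 + 19300·217 + 26096·289 + 8514·356 = 16217748, so ȳ = 16217748/58170 ≈ 278.80.
Relative to (319, 240): Δ = (-111.88, 38.80); |Δ| = √(-111.88² + 38.80²) ≈ 118.41.

≈ 118 cm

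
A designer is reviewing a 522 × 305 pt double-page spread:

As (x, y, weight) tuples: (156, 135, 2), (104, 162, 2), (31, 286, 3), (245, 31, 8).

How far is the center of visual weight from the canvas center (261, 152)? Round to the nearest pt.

Σw = 2 + 2 + 3 + 8 = 15.
x-moment: 2·156 + 2·104 + 3·31 + 8·245 = 2573; centroid 2573/15 ≈ 171.53.
y-moment: 2·135 + 2·162 + 3·286 + 8·31 = 1700; centroid 1700/15 ≈ 113.33.
Relative to (261, 152): Δ = (-89.47, -38.67); |Δ| = √(-89.47² + -38.67²) ≈ 97.46.

≈ 97 pt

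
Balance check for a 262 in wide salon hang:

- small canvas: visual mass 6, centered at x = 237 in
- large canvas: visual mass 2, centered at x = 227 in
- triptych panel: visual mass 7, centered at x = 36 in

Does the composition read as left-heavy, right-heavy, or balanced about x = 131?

Total weight = 6 + 2 + 7 = 15.
x-moment: 6·237 + 2·227 + 7·36 = 2128; centroid 2128/15 ≈ 141.87.
141.9 lies right of the midline 131, so the layout is right-heavy.

right-heavy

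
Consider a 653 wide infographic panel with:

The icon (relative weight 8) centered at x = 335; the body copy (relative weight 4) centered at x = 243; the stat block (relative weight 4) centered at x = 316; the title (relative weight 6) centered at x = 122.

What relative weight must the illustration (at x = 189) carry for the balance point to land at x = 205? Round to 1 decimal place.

w ≈ 71.1

Existing Σw = 22 (8 + 4 + 4 + 6); existing moment 8·335 + 4·243 + 4·316 + 6·122 = 5648.
Set Σw·x/Σw = 205: (5648 + 189w) = 205·(22 + w).
So w = (205·22 − 5648)/(189 − 205) = -1138/-16 ≈ 71.13.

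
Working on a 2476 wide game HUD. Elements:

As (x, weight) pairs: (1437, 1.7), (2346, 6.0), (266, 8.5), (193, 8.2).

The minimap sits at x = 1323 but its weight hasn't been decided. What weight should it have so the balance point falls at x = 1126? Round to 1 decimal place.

w ≈ 36.1

Known weights sum to 1.7 + 6.0 + 8.5 + 8.2 = 24.4; their moment is 1.7·1437 + 6.0·2346 + 8.5·266 + 8.2·193 = 20362.5.
Balance at x = 1126 requires (20362.5 + w·1323) / (24.4 + w) = 1126.
So w = (1126·24.4 − 20362.5)/(1323 − 1126) = 7111.9/197 ≈ 36.10.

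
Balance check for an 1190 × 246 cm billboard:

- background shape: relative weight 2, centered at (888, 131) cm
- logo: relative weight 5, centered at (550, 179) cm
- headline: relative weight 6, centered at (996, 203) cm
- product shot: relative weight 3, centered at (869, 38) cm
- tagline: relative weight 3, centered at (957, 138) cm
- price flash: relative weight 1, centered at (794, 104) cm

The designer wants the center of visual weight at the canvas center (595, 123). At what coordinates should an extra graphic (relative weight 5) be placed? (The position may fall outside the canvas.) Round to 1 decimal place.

(-379.8, 13.6)

With the extra graphic, Σw becomes 2 + 5 + 6 + 3 + 3 + 1 + 5 = 25.
Along x: (16774 + 5·x) / 25 = 595 (existing moment 2·888 + 5·550 + 6·996 + 3·869 + 3·957 + 1·794 = 16774) ⇒ x = (14875 − 16774) / 5 ≈ -379.80.
Along y: (3007 + 5·y) / 25 = 123 (existing moment 2·131 + 5·179 + 6·203 + 3·38 + 3·138 + 1·104 = 3007) ⇒ y = (3075 − 3007) / 5 ≈ 13.60.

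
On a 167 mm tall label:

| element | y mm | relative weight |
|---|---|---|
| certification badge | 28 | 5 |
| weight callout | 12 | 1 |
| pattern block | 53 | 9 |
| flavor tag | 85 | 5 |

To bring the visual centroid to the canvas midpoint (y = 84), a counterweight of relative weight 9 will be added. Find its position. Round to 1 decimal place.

New total weight: (5 + 1 + 9 + 5) + 9 = 29.
y: target moment 29×84 = 2436; current 5·28 + 1·12 + 9·53 + 5·85 = 1054; the counterweight supplies 1382, so y = 1382/9 ≈ 153.56.

y ≈ 153.6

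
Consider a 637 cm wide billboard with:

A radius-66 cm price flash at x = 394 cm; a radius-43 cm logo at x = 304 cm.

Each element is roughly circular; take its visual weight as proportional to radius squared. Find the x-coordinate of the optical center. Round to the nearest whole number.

x ≈ 367

Weights ∝ r²: price flash 66² = 4356, logo 43² = 1849; Σw = 6205.
Σw·x = 4356·394 + 1849·304 = 2278360, so x̄ = 2278360/6205 ≈ 367.18.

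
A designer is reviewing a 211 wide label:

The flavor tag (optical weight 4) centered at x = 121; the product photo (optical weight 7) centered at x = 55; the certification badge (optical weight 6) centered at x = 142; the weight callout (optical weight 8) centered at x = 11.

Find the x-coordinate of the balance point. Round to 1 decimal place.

Weights sum to 4 + 7 + 6 + 8 = 25.
x: (4·121 + 7·55 + 6·142 + 8·11) / 25 = 1809 / 25 ≈ 72.36

x ≈ 72.4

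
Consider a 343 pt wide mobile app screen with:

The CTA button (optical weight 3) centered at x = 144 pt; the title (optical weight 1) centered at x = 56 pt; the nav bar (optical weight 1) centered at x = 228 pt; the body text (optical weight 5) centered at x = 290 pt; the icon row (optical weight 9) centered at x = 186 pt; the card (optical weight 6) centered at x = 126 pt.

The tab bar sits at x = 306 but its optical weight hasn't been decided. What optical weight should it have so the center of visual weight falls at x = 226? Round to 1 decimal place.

Known weights sum to 3 + 1 + 1 + 5 + 9 + 6 = 25; their moment is 3·144 + 1·56 + 1·228 + 5·290 + 9·186 + 6·126 = 4596.
Set Σw·x/Σw = 226: (4596 + 306w) = 226·(25 + w).
So w = (226·25 − 4596)/(306 − 226) = 1054/80 ≈ 13.18.

w ≈ 13.2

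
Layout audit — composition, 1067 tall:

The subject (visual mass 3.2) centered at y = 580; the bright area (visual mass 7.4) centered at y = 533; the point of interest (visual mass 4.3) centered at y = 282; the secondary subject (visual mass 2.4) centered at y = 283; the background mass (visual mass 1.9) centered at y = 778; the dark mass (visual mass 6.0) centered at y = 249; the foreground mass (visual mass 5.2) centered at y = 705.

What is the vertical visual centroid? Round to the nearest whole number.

y ≈ 471

Weights sum to 3.2 + 7.4 + 4.3 + 2.4 + 1.9 + 6.0 + 5.2 = 30.4.
y: moment 14330.2 / weight 30.4 ≈ 471.39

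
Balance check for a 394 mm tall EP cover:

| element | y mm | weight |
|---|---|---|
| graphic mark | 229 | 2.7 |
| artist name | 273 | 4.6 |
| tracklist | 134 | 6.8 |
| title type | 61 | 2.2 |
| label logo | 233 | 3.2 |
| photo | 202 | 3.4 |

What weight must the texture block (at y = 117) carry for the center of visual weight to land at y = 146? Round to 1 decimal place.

w ≈ 34.8

Fixed elements: Σw = 2.7 + 4.6 + 6.8 + 2.2 + 3.2 + 3.4 = 22.9, Σw·y = 2.7·229 + 4.6·273 + 6.8·134 + 2.2·61 + 3.2·233 + 3.4·202 = 4351.9.
Set Σw·y/Σw = 146: (4351.9 + 117w) = 146·(22.9 + w).
So w = (146·22.9 − 4351.9)/(117 − 146) = -1008.5/-29 ≈ 34.78.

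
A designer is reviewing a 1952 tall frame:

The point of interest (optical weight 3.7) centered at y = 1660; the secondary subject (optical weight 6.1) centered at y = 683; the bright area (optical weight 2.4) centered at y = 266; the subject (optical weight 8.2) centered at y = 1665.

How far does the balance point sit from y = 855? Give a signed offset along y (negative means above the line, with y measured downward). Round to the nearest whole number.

Σw = 3.7 + 6.1 + 2.4 + 8.2 = 20.4.
y: (3.7·1660 + 6.1·683 + 2.4·266 + 8.2·1665) / 20.4 = 24599.7 / 20.4 ≈ 1205.87
Against y = 855, that's 1205.87 − 855 = 350.87.

≈ 351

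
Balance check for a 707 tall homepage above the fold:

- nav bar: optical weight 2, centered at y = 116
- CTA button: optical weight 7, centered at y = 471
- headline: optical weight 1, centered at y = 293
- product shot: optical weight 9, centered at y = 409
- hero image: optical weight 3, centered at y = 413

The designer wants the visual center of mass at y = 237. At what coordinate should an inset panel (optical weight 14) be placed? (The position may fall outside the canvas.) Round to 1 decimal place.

New total weight: (2 + 7 + 1 + 9 + 3) + 14 = 36.
Along y: (8742 + 14·y) / 36 = 237 (existing moment 2·116 + 7·471 + 1·293 + 9·409 + 3·413 = 8742) ⇒ y = (8532 − 8742) / 14 ≈ -15.00.

y ≈ -15.0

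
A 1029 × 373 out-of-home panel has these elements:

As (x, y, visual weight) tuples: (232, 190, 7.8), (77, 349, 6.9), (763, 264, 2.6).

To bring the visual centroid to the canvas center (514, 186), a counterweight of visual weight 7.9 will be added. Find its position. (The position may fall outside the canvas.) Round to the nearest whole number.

(1092, 14)

After adding the counterweight, total weight = 7.8 + 6.9 + 2.6 + 7.9 = 25.2.
x: need Σw·x = 25.2·514 = 12952.8. Existing = 7.8·232 + 6.9·77 + 2.6·763 = 4324.7. Remainder 8628.1 / 7.9 ≈ 1092.16.
y: need Σw·y = 25.2·186 = 4687.2. Existing = 7.8·190 + 6.9·349 + 2.6·264 = 4576.5. Remainder 110.7 / 7.9 ≈ 14.01.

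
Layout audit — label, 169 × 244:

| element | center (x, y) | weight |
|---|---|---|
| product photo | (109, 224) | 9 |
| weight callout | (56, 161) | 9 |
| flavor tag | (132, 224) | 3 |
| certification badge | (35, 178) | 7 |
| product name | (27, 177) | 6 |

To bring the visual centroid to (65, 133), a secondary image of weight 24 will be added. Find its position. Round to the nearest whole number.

(62, 53)

After adding the secondary image, total weight = 9 + 9 + 3 + 7 + 6 + 24 = 58.
x: need Σw·x = 58·65 = 3770. Existing = 9·109 + 9·56 + 3·132 + 7·35 + 6·27 = 2288. Remainder 1482 / 24 ≈ 61.75.
y: need Σw·y = 58·133 = 7714. Existing = 9·224 + 9·161 + 3·224 + 7·178 + 6·177 = 6445. Remainder 1269 / 24 ≈ 52.88.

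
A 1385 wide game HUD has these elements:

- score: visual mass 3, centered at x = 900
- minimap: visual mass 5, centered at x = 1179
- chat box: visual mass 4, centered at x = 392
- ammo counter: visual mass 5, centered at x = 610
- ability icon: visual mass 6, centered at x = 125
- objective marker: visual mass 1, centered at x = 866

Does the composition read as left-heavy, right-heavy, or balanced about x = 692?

left-heavy

Weights sum to 3 + 5 + 4 + 5 + 6 + 1 = 24.
x-moment: 3·900 + 5·1179 + 4·392 + 5·610 + 6·125 + 1·866 = 14829; centroid 14829/24 ≈ 617.88.
Since 617.9 is left of 692, the composition reads left-heavy.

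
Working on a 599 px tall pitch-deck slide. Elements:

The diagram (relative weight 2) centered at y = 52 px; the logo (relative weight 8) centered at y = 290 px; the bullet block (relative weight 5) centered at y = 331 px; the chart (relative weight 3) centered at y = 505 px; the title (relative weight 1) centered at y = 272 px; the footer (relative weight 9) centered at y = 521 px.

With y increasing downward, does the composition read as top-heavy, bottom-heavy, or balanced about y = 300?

bottom-heavy

Σw = 2 + 8 + 5 + 3 + 1 + 9 = 28.
y-moment: 2·52 + 8·290 + 5·331 + 3·505 + 1·272 + 9·521 = 10555; centroid 10555/28 ≈ 376.96.
377.0 vs midline 300 → bottom-heavy.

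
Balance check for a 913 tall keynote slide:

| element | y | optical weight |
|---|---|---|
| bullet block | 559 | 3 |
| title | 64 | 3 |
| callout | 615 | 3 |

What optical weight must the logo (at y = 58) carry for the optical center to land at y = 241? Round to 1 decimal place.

w ≈ 8.4

Known weights sum to 3 + 3 + 3 = 9; their moment is 3·559 + 3·64 + 3·615 = 3714.
For the centroid to hit 241: (3714 + w·58) / (9 + w) = 241.
Solving: w = (241·9 − 3714) / (58 − 241) = -1545 / -183 ≈ 8.44.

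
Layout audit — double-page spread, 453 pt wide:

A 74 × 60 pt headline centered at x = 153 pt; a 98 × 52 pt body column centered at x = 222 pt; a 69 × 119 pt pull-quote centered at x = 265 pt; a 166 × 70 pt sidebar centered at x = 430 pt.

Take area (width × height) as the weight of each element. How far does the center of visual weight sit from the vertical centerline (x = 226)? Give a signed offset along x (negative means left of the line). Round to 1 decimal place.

Areas: headline 74·60 = 4440, body column 98·52 = 5096, pull-quote 69·119 = 8211, sidebar 166·70 = 11620. Total weight = 29367.
x: (4440·153 + 5096·222 + 8211·265 + 11620·430) / 29367 = 8983147 / 29367 ≈ 305.89
Difference: 305.89 − 226 ≈ 79.89.

≈ 79.9 pt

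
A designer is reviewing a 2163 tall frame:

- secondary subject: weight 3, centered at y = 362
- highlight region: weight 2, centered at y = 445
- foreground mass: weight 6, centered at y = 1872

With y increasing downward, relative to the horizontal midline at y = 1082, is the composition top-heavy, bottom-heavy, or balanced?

bottom-heavy

Total weight = 3 + 2 + 6 = 11.
y-moment: 3·362 + 2·445 + 6·1872 = 13208; centroid 13208/11 ≈ 1200.73.
1200.7 vs midline 1082 → bottom-heavy.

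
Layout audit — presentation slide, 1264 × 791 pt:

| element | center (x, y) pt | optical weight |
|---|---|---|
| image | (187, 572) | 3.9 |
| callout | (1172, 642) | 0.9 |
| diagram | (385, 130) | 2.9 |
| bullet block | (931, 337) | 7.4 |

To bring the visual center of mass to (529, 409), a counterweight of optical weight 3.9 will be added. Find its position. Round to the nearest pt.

(67, 536)

After adding the counterweight, total weight = 3.9 + 0.9 + 2.9 + 7.4 + 3.9 = 19.0.
Along x: (9790.0 + 3.9·x) / 19.0 = 529 (existing moment 3.9·187 + 0.9·1172 + 2.9·385 + 7.4·931 = 9790.0) ⇒ x = (10051.0 − 9790.0) / 3.9 ≈ 66.92.
Along y: (5679.4 + 3.9·y) / 19.0 = 409 (existing moment 3.9·572 + 0.9·642 + 2.9·130 + 7.4·337 = 5679.4) ⇒ y = (7771.0 − 5679.4) / 3.9 ≈ 536.31.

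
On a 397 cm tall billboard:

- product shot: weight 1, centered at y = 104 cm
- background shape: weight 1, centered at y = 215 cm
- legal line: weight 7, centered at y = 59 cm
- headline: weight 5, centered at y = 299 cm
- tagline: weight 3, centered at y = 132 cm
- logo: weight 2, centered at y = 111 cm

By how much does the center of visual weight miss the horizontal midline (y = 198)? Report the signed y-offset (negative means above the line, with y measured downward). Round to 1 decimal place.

≈ -48.3 cm

Total weight = 1 + 1 + 7 + 5 + 3 + 2 = 19.
y-moment: 1·104 + 1·215 + 7·59 + 5·299 + 3·132 + 2·111 = 2845; centroid 2845/19 ≈ 149.74.
Against y = 198, that's 149.74 − 198 = -48.26.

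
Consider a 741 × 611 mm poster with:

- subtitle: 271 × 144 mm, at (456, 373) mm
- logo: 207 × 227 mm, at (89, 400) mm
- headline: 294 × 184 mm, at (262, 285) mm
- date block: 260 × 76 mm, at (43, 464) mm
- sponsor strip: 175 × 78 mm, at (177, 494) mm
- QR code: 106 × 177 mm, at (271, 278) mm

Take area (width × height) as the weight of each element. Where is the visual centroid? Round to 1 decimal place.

Areas → weights: subtitle 271·144 = 39024, logo 207·227 = 46989, headline 294·184 = 54096, date block 260·76 = 19760, sponsor strip 175·78 = 13650, QR code 106·177 = 18762; Σw = 192281.
Σw·x = 44500349; x̄ = 44500349/192281 ≈ 231.43.
y: moment 69896488 / weight 192281 ≈ 363.51

(231.4, 363.5)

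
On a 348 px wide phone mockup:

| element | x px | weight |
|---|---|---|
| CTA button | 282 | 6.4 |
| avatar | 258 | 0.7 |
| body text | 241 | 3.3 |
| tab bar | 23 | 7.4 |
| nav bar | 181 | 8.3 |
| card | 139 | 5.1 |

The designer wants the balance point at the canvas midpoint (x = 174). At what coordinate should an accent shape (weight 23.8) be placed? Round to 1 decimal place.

x ≈ 185.2

New total weight: (6.4 + 0.7 + 3.3 + 7.4 + 8.3 + 5.1) + 23.8 = 55.0.
x: need Σw·x = 55.0·174 = 9570.0. Existing = 6.4·282 + 0.7·258 + 3.3·241 + 7.4·23 + 8.3·181 + 5.1·139 = 5162.1. Remainder 4407.9 / 23.8 ≈ 185.21.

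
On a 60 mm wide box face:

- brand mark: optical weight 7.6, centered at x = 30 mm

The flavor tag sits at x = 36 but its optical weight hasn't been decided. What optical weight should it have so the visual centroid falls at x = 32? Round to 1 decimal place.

The single fixed element contributes weight 7.6, moment 7.6·30 = 228.0.
For the centroid to hit 32: (228.0 + w·36) / (7.6 + w) = 32.
So w = (32·7.6 − 228.0)/(36 − 32) = 15.2/4 ≈ 3.80.

w ≈ 3.8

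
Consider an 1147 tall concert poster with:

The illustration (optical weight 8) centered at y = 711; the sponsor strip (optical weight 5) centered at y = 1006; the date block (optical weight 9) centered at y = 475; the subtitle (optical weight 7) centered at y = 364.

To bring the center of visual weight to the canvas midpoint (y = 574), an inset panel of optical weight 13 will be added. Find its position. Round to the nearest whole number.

y ≈ 505

New total weight: (8 + 5 + 9 + 7) + 13 = 42.
Along y: (17541 + 13·y) / 42 = 574 (existing moment 8·711 + 5·1006 + 9·475 + 7·364 = 17541) ⇒ y = (24108 − 17541) / 13 ≈ 505.15.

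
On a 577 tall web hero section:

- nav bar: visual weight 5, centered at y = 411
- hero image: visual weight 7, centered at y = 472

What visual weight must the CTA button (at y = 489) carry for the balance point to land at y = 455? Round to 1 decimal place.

Fixed elements: Σw = 5 + 7 = 12, Σw·y = 5·411 + 7·472 = 5359.
Set Σw·y/Σw = 455: (5359 + 489w) = 455·(12 + w).
Rearranging, w·(489 − 455) = 455·12 − 5359 = 101, so w ≈ 101/34 = 2.97.

w ≈ 3.0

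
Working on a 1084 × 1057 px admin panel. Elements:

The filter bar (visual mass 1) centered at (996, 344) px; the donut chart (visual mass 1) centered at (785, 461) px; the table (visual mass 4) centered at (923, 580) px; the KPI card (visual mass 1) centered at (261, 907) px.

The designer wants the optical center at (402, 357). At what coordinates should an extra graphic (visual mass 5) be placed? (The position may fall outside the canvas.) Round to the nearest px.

With the extra graphic, Σw becomes 1 + 1 + 4 + 1 + 5 = 12.
x: target moment 12×402 = 4824; current 1·996 + 1·785 + 4·923 + 1·261 = 5734; the extra graphic supplies -910, so x = -910/5 ≈ -182.00.
y: target moment 12×357 = 4284; current 1·344 + 1·461 + 4·580 + 1·907 = 4032; the extra graphic supplies 252, so y = 252/5 ≈ 50.40.

(-182, 50)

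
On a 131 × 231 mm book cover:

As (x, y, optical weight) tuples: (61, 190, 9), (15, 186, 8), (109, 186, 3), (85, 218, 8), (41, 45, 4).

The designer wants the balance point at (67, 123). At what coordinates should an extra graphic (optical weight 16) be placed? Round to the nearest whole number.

After adding the extra graphic, total weight = 9 + 8 + 3 + 8 + 4 + 16 = 48.
x: need Σw·x = 48·67 = 3216. Existing = 9·61 + 8·15 + 3·109 + 8·85 + 4·41 = 1840. Remainder 1376 / 16 ≈ 86.00.
y: need Σw·y = 48·123 = 5904. Existing = 9·190 + 8·186 + 3·186 + 8·218 + 4·45 = 5680. Remainder 224 / 16 ≈ 14.00.

(86, 14)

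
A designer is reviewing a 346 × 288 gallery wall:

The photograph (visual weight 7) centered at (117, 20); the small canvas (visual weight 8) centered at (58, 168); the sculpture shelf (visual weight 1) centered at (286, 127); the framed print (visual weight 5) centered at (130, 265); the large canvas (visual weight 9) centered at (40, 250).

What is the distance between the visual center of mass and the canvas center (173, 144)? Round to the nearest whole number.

Weights sum to 7 + 8 + 1 + 5 + 9 = 30.
x-moment: 7·117 + 8·58 + 1·286 + 5·130 + 9·40 = 2579; centroid 2579/30 ≈ 85.97.
y-moment: 7·20 + 8·168 + 1·127 + 5·265 + 9·250 = 5186; centroid 5186/30 ≈ 172.87.
From (173, 144): dx = -87.03, dy = 28.87, so the distance is √(dx²+dy²) ≈ 91.70.

≈ 92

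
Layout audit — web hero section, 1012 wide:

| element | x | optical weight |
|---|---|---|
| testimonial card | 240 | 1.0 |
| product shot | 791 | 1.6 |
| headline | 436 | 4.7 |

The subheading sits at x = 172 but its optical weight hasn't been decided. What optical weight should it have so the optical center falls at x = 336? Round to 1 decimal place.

w ≈ 6.7

Known weights sum to 1.0 + 1.6 + 4.7 = 7.3; their moment is 1.0·240 + 1.6·791 + 4.7·436 = 3554.8.
For the centroid to hit 336: (3554.8 + w·172) / (7.3 + w) = 336.
Rearranging, w·(172 − 336) = 336·7.3 − 3554.8 = -1102.0, so w ≈ -1102.0/-164 = 6.72.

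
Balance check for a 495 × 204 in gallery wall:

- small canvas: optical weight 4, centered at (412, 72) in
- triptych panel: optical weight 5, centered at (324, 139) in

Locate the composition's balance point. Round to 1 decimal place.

(363.1, 109.2)

Σw = 4 + 5 = 9.
Σw·x = 4·412 + 5·324 = 3268, so x̄ = 3268/9 ≈ 363.11.
Σw·y = 4·72 + 5·139 = 983, so ȳ = 983/9 ≈ 109.22.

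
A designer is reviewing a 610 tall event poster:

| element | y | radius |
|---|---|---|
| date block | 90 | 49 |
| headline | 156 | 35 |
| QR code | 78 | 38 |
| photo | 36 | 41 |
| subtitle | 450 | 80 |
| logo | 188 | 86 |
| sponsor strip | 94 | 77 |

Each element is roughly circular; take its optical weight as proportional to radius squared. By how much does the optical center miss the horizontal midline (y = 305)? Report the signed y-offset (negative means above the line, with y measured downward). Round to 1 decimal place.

r² weights: date block 49² = 2401, headline 35² = 1225, QR code 38² = 1444, photo 41² = 1681, subtitle 80² = 6400, logo 86² = 7396, sponsor strip 77² = 5929. Total = 26476.
y: (2401·90 + 1225·156 + 1444·78 + 1681·36 + 6400·450 + 7396·188 + 5929·94) / 26476 = 5408112 / 26476 ≈ 204.26
Against y = 305, that's 204.26 − 305 = -100.74.

≈ -100.7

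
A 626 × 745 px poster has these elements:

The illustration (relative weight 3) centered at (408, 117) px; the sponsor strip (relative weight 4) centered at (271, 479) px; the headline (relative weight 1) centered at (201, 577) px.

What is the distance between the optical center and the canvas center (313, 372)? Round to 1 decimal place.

≈ 16.5 px

Total weight = 3 + 4 + 1 = 8.
x: (3·408 + 4·271 + 1·201) / 8 = 2509 / 8 ≈ 313.62
y: (3·117 + 4·479 + 1·577) / 8 = 2844 / 8 ≈ 355.50
Relative to (313, 372): Δ = (0.62, -16.50); |Δ| = √(0.62² + -16.50²) ≈ 16.51.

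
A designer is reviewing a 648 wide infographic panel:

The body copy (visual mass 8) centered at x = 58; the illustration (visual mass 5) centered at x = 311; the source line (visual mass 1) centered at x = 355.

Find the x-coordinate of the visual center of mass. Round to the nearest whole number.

Weights sum to 8 + 5 + 1 = 14.
x: (8·58 + 5·311 + 1·355) / 14 = 2374 / 14 ≈ 169.57

x ≈ 170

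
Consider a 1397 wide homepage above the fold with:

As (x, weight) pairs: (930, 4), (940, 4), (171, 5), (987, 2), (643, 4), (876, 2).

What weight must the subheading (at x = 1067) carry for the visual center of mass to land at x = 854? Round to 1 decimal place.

Existing Σw = 21 (4 + 4 + 5 + 2 + 4 + 2); existing moment 4·930 + 4·940 + 5·171 + 2·987 + 4·643 + 2·876 = 14633.
For the centroid to hit 854: (14633 + w·1067) / (21 + w) = 854.
So w = (854·21 − 14633)/(1067 − 854) = 3301/213 ≈ 15.50.

w ≈ 15.5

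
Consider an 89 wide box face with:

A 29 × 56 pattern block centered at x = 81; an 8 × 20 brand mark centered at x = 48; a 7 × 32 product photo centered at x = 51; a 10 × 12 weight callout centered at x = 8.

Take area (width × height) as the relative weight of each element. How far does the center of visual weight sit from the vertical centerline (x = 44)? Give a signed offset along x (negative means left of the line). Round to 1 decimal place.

≈ 27.2

Taking area as weight: pattern block 29·56 = 1624, brand mark 8·20 = 160, product photo 7·32 = 224, weight callout 10·12 = 120. Sum 2128.
x-moment: 1624·81 + 160·48 + 224·51 + 120·8 = 151608; centroid 151608/2128 ≈ 71.24.
Offset from x = 44: 71.24 − 44 ≈ 27.24.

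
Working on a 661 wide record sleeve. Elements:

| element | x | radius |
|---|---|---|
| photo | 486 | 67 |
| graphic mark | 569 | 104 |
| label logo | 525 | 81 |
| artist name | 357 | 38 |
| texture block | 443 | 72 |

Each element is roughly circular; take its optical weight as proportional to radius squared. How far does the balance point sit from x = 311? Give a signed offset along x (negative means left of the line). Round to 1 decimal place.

≈ 201.1

r² weights: photo 67² = 4489, graphic mark 104² = 10816, label logo 81² = 6561, artist name 38² = 1444, texture block 72² = 5184. Total = 28494.
Σw·x = 4489·486 + 10816·569 + 6561·525 + 1444·357 + 5184·443 = 14592503, so x̄ = 14592503/28494 ≈ 512.13.
Against x = 311, that's 512.13 − 311 = 201.13.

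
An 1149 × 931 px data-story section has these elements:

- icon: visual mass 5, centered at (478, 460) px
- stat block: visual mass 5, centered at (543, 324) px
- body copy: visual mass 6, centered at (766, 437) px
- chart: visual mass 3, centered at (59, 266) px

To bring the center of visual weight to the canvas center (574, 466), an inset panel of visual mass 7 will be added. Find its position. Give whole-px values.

(721, 682)

After adding the inset panel, total weight = 5 + 5 + 6 + 3 + 7 = 26.
x: need Σw·x = 26·574 = 14924. Existing = 5·478 + 5·543 + 6·766 + 3·59 = 9878. Remainder 5046 / 7 ≈ 720.86.
y: need Σw·y = 26·466 = 12116. Existing = 5·460 + 5·324 + 6·437 + 3·266 = 7340. Remainder 4776 / 7 ≈ 682.29.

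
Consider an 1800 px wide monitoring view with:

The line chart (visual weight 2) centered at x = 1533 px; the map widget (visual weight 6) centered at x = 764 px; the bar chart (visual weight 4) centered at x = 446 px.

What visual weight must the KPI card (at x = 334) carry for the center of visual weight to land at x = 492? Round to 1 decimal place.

Known weights sum to 2 + 6 + 4 = 12; their moment is 2·1533 + 6·764 + 4·446 = 9434.
For the centroid to hit 492: (9434 + w·334) / (12 + w) = 492.
Rearranging, w·(334 − 492) = 492·12 − 9434 = -3530, so w ≈ -3530/-158 = 22.34.

w ≈ 22.3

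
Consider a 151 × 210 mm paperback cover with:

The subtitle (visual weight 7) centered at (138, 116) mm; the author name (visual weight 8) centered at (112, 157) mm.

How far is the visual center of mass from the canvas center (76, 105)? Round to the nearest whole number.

Σw = 7 + 8 = 15.
x-moment: 7·138 + 8·112 = 1862; centroid 1862/15 ≈ 124.13.
y-moment: 7·116 + 8·157 = 2068; centroid 2068/15 ≈ 137.87.
Relative to (76, 105): Δ = (48.13, 32.87); |Δ| = √(48.13² + 32.87²) ≈ 58.28.

≈ 58 mm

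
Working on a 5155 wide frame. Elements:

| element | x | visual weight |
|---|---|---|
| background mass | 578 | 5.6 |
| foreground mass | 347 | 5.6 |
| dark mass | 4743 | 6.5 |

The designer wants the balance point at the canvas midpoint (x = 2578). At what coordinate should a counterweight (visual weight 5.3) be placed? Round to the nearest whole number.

x ≈ 4393

New total weight: (5.6 + 5.6 + 6.5) + 5.3 = 23.0.
Along x: (36009.5 + 5.3·x) / 23.0 = 2578 (existing moment 5.6·578 + 5.6·347 + 6.5·4743 = 36009.5) ⇒ x = (59294.0 − 36009.5) / 5.3 ≈ 4393.30.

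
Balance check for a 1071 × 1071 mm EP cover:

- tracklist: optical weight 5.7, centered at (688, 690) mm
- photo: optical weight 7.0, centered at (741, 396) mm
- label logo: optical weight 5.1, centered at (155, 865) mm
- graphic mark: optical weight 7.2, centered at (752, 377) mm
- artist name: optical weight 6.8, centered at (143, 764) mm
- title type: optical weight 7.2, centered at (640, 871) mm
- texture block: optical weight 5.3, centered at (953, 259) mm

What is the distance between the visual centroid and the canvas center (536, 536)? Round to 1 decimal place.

≈ 82.6 mm

Σw = 5.7 + 7.0 + 5.1 + 7.2 + 6.8 + 7.2 + 5.3 = 44.3.
x: moment 25944.8 / weight 44.3 ≈ 585.66
y: moment 26670.0 / weight 44.3 ≈ 602.03
From (536, 536): dx = 49.66, dy = 66.03, so the distance is √(dx²+dy²) ≈ 82.62.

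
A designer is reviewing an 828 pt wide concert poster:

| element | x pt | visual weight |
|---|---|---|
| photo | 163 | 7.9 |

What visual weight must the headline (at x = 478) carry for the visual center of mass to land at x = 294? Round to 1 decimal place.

The single fixed element contributes weight 7.9, moment 7.9·163 = 1287.7.
Balance at x = 294 requires (1287.7 + w·478) / (7.9 + w) = 294.
So w = (294·7.9 − 1287.7)/(478 − 294) = 1034.9/184 ≈ 5.62.

w ≈ 5.6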